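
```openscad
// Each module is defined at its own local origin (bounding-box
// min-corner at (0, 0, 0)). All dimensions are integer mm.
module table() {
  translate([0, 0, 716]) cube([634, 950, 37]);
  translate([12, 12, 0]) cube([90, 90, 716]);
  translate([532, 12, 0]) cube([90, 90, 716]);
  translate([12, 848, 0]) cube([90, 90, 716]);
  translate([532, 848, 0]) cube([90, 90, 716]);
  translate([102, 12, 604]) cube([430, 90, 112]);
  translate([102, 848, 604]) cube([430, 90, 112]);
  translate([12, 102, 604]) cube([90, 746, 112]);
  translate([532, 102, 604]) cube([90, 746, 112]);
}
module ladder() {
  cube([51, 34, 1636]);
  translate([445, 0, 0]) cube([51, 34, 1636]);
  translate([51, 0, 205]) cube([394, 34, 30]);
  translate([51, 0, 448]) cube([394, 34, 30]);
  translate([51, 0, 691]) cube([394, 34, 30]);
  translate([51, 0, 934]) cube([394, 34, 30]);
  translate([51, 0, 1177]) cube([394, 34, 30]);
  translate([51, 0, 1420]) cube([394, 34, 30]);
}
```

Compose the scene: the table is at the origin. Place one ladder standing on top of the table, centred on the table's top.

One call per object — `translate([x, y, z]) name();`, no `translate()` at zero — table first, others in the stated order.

table();
translate([69, 458, 753]) ladder();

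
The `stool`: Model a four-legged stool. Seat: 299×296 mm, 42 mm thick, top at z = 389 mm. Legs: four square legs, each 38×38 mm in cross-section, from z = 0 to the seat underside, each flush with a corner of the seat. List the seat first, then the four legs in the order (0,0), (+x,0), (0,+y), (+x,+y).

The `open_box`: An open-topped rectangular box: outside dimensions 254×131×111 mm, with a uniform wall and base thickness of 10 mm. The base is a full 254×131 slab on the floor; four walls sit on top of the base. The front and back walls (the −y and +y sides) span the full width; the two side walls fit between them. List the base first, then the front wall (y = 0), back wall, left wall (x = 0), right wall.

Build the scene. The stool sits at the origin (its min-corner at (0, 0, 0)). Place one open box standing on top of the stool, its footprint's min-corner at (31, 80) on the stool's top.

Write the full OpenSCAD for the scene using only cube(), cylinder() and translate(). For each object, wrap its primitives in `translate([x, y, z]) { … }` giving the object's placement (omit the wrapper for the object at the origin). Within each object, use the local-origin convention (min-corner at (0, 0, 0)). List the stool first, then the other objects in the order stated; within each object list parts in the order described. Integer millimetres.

translate([0, 0, 347]) cube([299, 296, 42]);
cube([38, 38, 347]);
translate([261, 0, 0]) cube([38, 38, 347]);
translate([0, 258, 0]) cube([38, 38, 347]);
translate([261, 258, 0]) cube([38, 38, 347]);
translate([31, 80, 389]) {
  cube([254, 131, 10]);
  translate([0, 0, 10]) cube([254, 10, 101]);
  translate([0, 121, 10]) cube([254, 10, 101]);
  translate([0, 10, 10]) cube([10, 111, 101]);
  translate([244, 10, 10]) cube([10, 111, 101]);
}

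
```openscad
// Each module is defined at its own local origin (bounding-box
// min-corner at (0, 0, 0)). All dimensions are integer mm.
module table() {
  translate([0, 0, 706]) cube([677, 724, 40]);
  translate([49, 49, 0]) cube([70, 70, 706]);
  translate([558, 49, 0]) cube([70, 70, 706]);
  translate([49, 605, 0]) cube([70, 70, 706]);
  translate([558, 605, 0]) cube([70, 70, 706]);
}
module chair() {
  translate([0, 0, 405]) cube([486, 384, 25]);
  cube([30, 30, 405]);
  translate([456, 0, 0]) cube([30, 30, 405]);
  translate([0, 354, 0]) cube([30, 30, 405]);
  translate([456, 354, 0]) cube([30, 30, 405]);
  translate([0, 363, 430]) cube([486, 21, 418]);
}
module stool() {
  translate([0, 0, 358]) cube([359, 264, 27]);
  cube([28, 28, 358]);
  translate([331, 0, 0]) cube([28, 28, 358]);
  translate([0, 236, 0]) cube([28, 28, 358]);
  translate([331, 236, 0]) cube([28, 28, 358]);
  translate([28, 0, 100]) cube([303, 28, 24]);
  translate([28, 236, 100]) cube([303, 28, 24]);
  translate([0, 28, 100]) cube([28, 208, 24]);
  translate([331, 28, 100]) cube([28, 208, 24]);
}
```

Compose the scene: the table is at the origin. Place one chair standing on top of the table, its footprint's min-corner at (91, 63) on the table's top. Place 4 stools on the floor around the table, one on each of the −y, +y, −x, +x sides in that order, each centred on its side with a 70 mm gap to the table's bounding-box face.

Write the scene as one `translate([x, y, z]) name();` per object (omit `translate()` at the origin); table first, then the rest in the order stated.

table();
translate([91, 63, 746]) chair();
translate([159, -334, 0]) stool();
translate([159, 794, 0]) stool();
translate([-429, 230, 0]) stool();
translate([747, 230, 0]) stool();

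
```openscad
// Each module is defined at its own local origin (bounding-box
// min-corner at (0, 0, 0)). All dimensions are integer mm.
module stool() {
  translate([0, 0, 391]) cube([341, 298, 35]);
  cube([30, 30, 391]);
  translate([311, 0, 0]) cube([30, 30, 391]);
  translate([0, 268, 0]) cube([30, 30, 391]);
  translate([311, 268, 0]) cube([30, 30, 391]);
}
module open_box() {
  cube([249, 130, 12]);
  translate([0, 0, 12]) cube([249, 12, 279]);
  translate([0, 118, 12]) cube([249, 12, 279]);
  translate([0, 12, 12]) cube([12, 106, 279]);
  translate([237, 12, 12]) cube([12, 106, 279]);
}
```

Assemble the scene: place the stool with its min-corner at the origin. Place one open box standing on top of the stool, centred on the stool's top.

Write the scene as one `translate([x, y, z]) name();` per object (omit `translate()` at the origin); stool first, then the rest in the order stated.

stool();
translate([46, 84, 426]) open_box();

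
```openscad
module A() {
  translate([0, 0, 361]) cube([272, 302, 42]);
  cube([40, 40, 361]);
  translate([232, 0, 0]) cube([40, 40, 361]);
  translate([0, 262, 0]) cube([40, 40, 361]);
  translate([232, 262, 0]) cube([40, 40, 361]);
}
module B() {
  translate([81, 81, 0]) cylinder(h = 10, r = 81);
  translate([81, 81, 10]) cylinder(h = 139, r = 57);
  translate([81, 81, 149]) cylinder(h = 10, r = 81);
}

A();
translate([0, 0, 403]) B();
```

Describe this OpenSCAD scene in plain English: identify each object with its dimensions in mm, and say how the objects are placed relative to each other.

A is a four-legged stool. The seat is 272×302 mm, 42 mm thick, top at z = 403 mm. It stands on four square legs, each 40×40 mm in cross-section, from z = 0 to the seat underside, each flush with a corner of the seat.

B is a spool: two coaxial disc flanges of radius 81 mm and thickness 10 mm, joined by a core cylinder of radius 57 mm and height 139 mm. The lower flange rests on z = 0 and the three cylinders share a vertical axis.

The spool is on top of the stool.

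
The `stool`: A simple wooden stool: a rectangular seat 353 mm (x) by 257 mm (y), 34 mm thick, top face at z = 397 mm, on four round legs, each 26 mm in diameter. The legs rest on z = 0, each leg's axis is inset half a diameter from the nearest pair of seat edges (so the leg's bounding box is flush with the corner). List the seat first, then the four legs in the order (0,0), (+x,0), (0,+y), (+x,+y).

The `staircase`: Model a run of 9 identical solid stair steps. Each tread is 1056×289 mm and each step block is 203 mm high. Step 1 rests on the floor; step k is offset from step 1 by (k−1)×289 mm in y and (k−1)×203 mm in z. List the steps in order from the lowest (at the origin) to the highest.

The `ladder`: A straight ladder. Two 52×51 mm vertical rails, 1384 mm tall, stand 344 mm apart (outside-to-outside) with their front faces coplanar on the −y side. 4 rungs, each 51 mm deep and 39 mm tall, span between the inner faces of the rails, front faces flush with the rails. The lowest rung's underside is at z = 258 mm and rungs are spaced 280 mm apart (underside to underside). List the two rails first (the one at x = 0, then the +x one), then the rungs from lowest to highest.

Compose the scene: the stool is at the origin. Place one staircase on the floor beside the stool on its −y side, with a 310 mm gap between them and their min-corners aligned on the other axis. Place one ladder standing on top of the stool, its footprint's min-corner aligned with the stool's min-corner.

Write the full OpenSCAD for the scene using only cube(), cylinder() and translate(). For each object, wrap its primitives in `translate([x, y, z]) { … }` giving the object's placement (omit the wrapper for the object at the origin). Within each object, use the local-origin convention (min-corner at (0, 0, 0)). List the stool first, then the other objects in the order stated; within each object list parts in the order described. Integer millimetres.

translate([0, 0, 363]) cube([353, 257, 34]);
translate([13, 13, 0]) cylinder(h = 363, r = 13);
translate([340, 13, 0]) cylinder(h = 363, r = 13);
translate([13, 244, 0]) cylinder(h = 363, r = 13);
translate([340, 244, 0]) cylinder(h = 363, r = 13);
translate([0, -2911, 0]) {
  cube([1056, 289, 203]);
  translate([0, 289, 203]) cube([1056, 289, 203]);
  translate([0, 578, 406]) cube([1056, 289, 203]);
  translate([0, 867, 609]) cube([1056, 289, 203]);
  translate([0, 1156, 812]) cube([1056, 289, 203]);
  translate([0, 1445, 1015]) cube([1056, 289, 203]);
  translate([0, 1734, 1218]) cube([1056, 289, 203]);
  translate([0, 2023, 1421]) cube([1056, 289, 203]);
  translate([0, 2312, 1624]) cube([1056, 289, 203]);
}
translate([0, 0, 397]) {
  cube([52, 51, 1384]);
  translate([292, 0, 0]) cube([52, 51, 1384]);
  translate([52, 0, 258]) cube([240, 51, 39]);
  translate([52, 0, 538]) cube([240, 51, 39]);
  translate([52, 0, 818]) cube([240, 51, 39]);
  translate([52, 0, 1098]) cube([240, 51, 39]);
}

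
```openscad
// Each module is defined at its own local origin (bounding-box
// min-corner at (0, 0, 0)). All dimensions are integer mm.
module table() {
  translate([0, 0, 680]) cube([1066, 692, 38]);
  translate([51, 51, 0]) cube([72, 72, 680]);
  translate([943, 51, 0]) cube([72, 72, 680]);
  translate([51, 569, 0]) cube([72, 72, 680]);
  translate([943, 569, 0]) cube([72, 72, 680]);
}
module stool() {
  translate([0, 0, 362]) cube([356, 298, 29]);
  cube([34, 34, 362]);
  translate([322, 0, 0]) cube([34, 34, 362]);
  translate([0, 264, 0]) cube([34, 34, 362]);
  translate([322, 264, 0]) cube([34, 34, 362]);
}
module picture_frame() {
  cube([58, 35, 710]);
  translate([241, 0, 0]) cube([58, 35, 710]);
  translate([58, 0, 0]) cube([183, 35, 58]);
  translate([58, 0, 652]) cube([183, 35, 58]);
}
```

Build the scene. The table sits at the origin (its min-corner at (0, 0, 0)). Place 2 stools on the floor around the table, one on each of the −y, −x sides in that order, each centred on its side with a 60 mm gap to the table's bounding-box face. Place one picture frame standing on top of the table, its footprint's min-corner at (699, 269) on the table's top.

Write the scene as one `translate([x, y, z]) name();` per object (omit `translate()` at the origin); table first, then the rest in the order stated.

table();
translate([355, -358, 0]) stool();
translate([-416, 197, 0]) stool();
translate([699, 269, 718]) picture_frame();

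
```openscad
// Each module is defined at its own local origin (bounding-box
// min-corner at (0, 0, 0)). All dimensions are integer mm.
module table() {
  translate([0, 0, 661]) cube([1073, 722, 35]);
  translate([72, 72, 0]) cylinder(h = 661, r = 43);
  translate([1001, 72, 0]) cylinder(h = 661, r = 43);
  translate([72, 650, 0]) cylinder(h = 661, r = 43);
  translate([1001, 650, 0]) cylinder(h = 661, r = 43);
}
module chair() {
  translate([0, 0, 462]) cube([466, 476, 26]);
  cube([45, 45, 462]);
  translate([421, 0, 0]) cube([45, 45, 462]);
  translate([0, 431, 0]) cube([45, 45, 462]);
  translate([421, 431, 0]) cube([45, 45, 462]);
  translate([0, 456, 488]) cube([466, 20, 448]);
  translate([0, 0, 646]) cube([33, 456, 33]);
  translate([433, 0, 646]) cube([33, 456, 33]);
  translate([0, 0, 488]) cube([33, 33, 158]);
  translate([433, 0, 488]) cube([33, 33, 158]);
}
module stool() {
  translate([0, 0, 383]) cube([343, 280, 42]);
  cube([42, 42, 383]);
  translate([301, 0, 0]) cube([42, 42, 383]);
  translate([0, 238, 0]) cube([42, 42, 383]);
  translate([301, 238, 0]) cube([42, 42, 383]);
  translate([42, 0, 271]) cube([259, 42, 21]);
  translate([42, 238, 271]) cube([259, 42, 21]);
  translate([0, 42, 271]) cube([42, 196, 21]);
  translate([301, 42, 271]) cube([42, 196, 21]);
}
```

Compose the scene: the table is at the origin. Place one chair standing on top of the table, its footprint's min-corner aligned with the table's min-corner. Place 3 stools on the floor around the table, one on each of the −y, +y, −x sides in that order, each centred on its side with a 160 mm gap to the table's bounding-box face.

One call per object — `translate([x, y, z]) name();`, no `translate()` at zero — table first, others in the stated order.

table();
translate([0, 0, 696]) chair();
translate([365, -440, 0]) stool();
translate([365, 882, 0]) stool();
translate([-503, 221, 0]) stool();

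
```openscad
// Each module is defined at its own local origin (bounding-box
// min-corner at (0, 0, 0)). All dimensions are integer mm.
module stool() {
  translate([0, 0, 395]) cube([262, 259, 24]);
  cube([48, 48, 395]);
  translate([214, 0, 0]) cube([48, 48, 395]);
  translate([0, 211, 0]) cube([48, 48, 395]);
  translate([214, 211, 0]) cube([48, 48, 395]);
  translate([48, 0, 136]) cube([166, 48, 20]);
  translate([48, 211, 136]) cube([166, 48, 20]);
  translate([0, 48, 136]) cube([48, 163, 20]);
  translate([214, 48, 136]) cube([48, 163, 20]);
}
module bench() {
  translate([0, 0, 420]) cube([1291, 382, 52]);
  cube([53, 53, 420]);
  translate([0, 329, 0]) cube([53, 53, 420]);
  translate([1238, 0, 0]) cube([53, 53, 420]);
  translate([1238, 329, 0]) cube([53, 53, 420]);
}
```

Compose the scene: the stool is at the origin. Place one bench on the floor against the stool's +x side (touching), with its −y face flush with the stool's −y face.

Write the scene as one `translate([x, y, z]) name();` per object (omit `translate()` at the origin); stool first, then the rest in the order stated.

stool();
translate([262, 0, 0]) bench();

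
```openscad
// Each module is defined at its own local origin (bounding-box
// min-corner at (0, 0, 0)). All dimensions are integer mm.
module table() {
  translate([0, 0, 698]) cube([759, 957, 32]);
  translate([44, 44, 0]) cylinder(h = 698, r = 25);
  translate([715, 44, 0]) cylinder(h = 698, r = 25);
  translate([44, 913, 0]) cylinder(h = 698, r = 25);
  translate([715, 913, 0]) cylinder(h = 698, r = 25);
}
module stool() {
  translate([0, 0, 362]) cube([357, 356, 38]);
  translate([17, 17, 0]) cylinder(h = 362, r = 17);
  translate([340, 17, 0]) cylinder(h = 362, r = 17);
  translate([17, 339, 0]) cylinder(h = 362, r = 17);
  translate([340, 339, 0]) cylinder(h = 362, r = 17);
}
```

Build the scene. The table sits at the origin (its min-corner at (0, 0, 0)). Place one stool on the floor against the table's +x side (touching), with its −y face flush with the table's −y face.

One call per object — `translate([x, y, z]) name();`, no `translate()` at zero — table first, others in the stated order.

table();
translate([759, 0, 0]) stool();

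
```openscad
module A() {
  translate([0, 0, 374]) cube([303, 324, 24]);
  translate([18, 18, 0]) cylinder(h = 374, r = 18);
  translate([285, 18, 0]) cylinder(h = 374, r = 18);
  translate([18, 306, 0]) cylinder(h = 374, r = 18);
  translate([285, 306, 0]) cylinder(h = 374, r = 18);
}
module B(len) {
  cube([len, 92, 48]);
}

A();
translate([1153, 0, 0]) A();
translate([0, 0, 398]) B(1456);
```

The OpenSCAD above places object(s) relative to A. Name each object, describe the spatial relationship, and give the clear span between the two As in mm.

A is a stool. B is a beam. A beam spans the tops of two stools. The clear span between the two stools is 850 mm.

Second stool starts at x = 1153; first ends at x = 303; clear span = 1153 − 303 = 850 mm.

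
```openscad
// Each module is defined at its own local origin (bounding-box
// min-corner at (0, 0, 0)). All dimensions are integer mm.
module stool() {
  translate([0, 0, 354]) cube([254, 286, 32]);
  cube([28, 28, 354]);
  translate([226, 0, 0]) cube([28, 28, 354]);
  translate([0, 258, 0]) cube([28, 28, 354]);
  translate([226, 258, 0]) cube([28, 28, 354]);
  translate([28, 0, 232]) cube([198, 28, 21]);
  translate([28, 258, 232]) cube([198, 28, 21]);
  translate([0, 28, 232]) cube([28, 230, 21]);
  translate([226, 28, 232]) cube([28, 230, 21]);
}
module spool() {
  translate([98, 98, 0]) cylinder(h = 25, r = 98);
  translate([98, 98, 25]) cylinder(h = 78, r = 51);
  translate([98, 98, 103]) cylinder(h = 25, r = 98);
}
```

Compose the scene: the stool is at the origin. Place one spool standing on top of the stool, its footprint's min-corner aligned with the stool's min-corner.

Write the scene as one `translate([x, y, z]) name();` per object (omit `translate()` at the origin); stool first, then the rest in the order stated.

stool();
translate([0, 0, 386]) spool();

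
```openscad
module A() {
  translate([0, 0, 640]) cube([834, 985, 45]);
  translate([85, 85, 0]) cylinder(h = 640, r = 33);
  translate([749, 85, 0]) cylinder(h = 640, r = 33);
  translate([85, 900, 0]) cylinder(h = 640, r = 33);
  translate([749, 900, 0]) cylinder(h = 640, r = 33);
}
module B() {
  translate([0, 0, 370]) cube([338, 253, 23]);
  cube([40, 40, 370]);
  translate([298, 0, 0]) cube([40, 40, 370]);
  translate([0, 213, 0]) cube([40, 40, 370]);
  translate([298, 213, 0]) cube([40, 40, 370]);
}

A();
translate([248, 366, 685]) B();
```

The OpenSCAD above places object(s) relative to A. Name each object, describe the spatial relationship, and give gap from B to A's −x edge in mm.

The stool's min-x is at 248; the table's min-x is 0; gap = 248 mm.

A is a table. B is a stool. The stool is on top of the table, centred. The gap from the stool to the table's −x edge is 248 mm.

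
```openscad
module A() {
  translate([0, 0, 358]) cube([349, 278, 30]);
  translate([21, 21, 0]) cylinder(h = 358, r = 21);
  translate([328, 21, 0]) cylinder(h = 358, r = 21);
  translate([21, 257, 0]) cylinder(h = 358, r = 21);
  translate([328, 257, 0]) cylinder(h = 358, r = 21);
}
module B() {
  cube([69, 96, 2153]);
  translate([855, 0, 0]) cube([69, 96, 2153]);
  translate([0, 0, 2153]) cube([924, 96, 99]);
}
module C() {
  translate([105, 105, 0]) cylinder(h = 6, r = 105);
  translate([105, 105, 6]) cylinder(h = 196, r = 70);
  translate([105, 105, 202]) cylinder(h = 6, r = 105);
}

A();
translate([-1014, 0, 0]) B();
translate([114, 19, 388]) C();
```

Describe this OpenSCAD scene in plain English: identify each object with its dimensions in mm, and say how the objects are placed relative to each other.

A is a four-legged stool. The seat is a 349×278×30 mm slab whose top surface is at z = 388 mm; four round legs, each 42 mm in diameter, run from the floor (z = 0) to the underside of the seat, each leg's axis is inset half a diameter from the nearest pair of seat edges (so the leg's bounding box is flush with the corner).

B is a door frame. The clear opening is 786 mm wide and 2153 mm high. Two 69 mm wide jambs, 96 mm deep, stand either side of the opening from the floor to the top of the opening. A 99 mm thick head sits across the top of both jambs, spanning the full outside width of the frame.

C is a spool: two coaxial disc flanges of radius 105 mm and thickness 6 mm, joined by a core cylinder of radius 70 mm and height 196 mm. The lower flange rests on z = 0 and the three cylinders share a vertical axis.

The door frame is on the floor beside the stool on its −x side. The spool is on top of the stool.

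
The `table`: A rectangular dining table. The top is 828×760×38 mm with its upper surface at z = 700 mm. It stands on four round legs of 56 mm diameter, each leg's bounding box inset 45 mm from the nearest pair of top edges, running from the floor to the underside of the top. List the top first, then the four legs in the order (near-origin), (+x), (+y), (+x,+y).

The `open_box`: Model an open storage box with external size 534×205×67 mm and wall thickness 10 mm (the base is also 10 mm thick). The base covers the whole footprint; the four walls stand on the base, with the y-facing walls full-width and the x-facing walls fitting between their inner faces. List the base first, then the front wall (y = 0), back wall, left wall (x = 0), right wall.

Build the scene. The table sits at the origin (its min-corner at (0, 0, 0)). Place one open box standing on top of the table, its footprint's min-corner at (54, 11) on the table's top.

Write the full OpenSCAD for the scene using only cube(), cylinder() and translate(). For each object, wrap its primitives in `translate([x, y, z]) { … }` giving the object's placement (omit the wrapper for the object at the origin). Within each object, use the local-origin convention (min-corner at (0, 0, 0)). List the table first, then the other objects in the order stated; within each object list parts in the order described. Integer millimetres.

translate([0, 0, 662]) cube([828, 760, 38]);
translate([73, 73, 0]) cylinder(h = 662, r = 28);
translate([755, 73, 0]) cylinder(h = 662, r = 28);
translate([73, 687, 0]) cylinder(h = 662, r = 28);
translate([755, 687, 0]) cylinder(h = 662, r = 28);
translate([54, 11, 700]) {
  cube([534, 205, 10]);
  translate([0, 0, 10]) cube([534, 10, 57]);
  translate([0, 195, 10]) cube([534, 10, 57]);
  translate([0, 10, 10]) cube([10, 185, 57]);
  translate([524, 10, 10]) cube([10, 185, 57]);
}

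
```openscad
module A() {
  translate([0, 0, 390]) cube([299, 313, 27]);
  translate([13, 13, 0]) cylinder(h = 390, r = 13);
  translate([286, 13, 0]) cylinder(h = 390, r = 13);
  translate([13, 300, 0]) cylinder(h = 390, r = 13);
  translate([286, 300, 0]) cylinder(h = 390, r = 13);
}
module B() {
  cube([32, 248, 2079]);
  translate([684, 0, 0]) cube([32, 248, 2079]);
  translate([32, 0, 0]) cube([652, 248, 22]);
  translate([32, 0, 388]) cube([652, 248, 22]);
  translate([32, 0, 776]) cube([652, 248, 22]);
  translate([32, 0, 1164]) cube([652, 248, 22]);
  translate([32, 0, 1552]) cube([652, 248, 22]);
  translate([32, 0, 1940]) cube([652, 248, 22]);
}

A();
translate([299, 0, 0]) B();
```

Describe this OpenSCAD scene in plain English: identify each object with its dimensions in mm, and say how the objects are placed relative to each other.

A is a simple wooden stool: a rectangular seat 299 mm (x) by 313 mm (y), 27 mm thick, top face at z = 417 mm, on four round legs, each 26 mm in diameter. The legs rest on z = 0, each leg's axis is inset half a diameter from the nearest pair of seat edges (so the leg's bounding box is flush with the corner).

B is an open bookshelf. Two side panels, each 32 mm thick, 248 mm deep and 2079 mm tall, stand 716 mm apart (outside-to-outside). Between them sit 6 shelves, each 22 mm thick and 248 mm deep, spanning the full gap between the sides. The bottom shelf rests on the floor (its underside at z = 0) and the clear gap between one shelf's top and the next shelf's underside is 366 mm.

The bookshelf is against the stool's +x side, with their −y faces flush.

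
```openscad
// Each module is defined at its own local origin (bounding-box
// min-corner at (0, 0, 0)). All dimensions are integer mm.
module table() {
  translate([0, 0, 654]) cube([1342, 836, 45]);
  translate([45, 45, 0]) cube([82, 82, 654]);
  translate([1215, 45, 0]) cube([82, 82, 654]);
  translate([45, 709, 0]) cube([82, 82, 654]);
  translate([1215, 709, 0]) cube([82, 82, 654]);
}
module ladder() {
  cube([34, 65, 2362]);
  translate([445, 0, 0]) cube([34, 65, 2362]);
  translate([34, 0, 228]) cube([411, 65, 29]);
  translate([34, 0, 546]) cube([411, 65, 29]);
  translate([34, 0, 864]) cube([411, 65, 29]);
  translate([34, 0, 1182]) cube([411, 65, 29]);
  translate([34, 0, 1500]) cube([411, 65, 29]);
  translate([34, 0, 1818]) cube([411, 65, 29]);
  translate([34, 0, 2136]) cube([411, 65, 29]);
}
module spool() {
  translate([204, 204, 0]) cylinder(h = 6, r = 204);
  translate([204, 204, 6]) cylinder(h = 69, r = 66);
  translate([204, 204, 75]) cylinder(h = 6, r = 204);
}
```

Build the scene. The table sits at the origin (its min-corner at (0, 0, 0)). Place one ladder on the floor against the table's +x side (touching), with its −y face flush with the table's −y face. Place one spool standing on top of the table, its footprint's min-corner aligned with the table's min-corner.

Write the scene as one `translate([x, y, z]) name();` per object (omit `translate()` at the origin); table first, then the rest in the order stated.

table();
translate([1342, 0, 0]) ladder();
translate([0, 0, 699]) spool();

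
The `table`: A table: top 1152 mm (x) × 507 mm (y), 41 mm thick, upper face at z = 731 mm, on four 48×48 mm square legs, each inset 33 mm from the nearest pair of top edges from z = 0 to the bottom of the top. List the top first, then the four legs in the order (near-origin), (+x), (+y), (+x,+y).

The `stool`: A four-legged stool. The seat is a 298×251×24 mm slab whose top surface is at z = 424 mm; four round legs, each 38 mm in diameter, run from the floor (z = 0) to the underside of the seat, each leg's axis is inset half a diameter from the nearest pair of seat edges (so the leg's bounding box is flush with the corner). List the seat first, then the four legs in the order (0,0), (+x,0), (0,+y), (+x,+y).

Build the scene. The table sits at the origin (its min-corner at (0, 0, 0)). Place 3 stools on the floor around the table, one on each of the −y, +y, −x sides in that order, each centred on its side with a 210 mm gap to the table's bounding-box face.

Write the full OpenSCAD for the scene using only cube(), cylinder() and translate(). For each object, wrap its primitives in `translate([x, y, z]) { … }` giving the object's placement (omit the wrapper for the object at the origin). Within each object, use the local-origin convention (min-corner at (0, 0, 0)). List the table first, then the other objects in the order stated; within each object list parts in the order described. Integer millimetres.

translate([0, 0, 690]) cube([1152, 507, 41]);
translate([33, 33, 0]) cube([48, 48, 690]);
translate([1071, 33, 0]) cube([48, 48, 690]);
translate([33, 426, 0]) cube([48, 48, 690]);
translate([1071, 426, 0]) cube([48, 48, 690]);
translate([427, -461, 0]) {
  translate([0, 0, 400]) cube([298, 251, 24]);
  translate([19, 19, 0]) cylinder(h = 400, r = 19);
  translate([279, 19, 0]) cylinder(h = 400, r = 19);
  translate([19, 232, 0]) cylinder(h = 400, r = 19);
  translate([279, 232, 0]) cylinder(h = 400, r = 19);
}
translate([427, 717, 0]) {
  translate([0, 0, 400]) cube([298, 251, 24]);
  translate([19, 19, 0]) cylinder(h = 400, r = 19);
  translate([279, 19, 0]) cylinder(h = 400, r = 19);
  translate([19, 232, 0]) cylinder(h = 400, r = 19);
  translate([279, 232, 0]) cylinder(h = 400, r = 19);
}
translate([-508, 128, 0]) {
  translate([0, 0, 400]) cube([298, 251, 24]);
  translate([19, 19, 0]) cylinder(h = 400, r = 19);
  translate([279, 19, 0]) cylinder(h = 400, r = 19);
  translate([19, 232, 0]) cylinder(h = 400, r = 19);
  translate([279, 232, 0]) cylinder(h = 400, r = 19);
}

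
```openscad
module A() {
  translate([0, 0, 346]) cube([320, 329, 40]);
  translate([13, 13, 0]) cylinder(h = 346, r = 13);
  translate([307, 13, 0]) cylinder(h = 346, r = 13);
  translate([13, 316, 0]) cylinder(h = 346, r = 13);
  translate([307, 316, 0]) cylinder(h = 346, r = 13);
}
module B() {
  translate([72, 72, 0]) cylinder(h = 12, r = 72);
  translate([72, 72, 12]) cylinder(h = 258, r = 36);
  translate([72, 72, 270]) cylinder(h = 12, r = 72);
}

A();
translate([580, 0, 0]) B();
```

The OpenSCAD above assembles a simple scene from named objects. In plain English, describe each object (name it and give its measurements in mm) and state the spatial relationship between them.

A is a simple wooden stool: a rectangular seat 320 mm (x) by 329 mm (y), 40 mm thick, top face at z = 386 mm, on four round legs, each 26 mm in diameter. The legs rest on z = 0, each leg's axis is inset half a diameter from the nearest pair of seat edges (so the leg's bounding box is flush with the corner).

B is a spool: two coaxial disc flanges of radius 72 mm and thickness 12 mm, joined by a core cylinder of radius 36 mm and height 258 mm. The lower flange rests on z = 0 and the three cylinders share a vertical axis.

The spool is on the floor beside the stool on its +x side.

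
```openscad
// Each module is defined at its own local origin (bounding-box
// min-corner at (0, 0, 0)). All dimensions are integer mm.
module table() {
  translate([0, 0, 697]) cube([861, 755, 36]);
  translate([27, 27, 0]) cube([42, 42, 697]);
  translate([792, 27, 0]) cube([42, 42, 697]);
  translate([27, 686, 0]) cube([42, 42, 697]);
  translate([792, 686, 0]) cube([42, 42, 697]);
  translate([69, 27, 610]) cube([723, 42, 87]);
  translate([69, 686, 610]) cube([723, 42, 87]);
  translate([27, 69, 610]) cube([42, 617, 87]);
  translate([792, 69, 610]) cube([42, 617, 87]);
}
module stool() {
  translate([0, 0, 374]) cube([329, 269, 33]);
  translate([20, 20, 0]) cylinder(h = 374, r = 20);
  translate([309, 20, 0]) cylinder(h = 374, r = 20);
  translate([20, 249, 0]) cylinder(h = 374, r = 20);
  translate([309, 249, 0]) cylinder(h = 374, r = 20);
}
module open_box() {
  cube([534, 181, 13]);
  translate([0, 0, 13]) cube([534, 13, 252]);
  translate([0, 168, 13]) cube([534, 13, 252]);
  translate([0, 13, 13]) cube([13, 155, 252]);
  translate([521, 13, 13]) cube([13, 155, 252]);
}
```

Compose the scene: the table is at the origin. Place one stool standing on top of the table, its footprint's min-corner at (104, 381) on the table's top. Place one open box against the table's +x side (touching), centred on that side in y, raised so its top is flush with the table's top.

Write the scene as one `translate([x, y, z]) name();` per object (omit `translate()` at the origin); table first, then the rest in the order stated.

table();
translate([104, 381, 733]) stool();
translate([861, 287, 468]) open_box();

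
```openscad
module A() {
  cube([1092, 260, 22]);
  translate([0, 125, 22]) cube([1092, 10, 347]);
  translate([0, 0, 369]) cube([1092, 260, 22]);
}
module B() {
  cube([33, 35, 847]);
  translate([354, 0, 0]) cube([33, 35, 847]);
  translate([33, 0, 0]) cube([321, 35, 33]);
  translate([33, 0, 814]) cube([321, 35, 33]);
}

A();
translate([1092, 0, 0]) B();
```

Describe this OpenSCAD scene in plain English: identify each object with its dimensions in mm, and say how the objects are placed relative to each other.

A is an I-beam lying along x, 1092 mm long. Overall section height 391 mm. Two flanges 260 mm wide (y) and 22 mm thick, one on the floor and one at the top; a web 10 mm thick runs between them, centred on the flange width.

B is a rectangular picture frame lying in the x–z plane (depth along y). The opening is 321 mm wide (x) by 781 mm tall (z), surrounded by a border 33 mm wide on all four sides. The frame is 35 mm deep and is made of two full-height vertical stiles with two horizontal rails fitted between them.

The picture frame is against the I-beam's +x side, with their −y faces flush.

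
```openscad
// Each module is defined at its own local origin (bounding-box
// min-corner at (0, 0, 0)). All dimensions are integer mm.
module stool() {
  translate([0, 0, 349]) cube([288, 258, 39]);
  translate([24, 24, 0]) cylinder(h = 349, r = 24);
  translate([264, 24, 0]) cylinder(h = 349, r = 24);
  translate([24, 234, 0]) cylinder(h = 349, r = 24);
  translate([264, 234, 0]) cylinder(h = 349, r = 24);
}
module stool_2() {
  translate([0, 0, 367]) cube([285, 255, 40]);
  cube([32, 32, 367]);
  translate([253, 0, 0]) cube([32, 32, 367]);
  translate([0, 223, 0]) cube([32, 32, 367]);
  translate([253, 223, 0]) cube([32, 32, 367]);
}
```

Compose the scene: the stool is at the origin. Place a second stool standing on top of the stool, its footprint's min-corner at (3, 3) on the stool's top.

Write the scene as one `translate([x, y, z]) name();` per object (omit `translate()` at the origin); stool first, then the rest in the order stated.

stool();
translate([3, 3, 388]) stool_2();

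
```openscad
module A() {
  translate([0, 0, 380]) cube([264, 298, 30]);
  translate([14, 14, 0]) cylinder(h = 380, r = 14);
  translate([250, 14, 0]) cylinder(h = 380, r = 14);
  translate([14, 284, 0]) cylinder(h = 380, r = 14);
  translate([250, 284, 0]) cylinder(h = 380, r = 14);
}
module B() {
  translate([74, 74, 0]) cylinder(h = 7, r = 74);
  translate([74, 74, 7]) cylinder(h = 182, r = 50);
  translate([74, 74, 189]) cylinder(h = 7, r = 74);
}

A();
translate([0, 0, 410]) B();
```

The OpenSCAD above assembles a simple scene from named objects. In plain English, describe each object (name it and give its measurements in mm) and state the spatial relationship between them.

A is a four-legged stool. The seat is 264×298 mm, 30 mm thick, top at z = 410 mm. It stands on four round legs, each 28 mm in diameter, from z = 0 to the seat underside, each leg's axis is inset half a diameter from the nearest pair of seat edges (so the leg's bounding box is flush with the corner).

B is a spool: two coaxial disc flanges of radius 74 mm and thickness 7 mm, joined by a core cylinder of radius 50 mm and height 182 mm. The lower flange rests on z = 0 and the three cylinders share a vertical axis.

The spool is on top of the stool.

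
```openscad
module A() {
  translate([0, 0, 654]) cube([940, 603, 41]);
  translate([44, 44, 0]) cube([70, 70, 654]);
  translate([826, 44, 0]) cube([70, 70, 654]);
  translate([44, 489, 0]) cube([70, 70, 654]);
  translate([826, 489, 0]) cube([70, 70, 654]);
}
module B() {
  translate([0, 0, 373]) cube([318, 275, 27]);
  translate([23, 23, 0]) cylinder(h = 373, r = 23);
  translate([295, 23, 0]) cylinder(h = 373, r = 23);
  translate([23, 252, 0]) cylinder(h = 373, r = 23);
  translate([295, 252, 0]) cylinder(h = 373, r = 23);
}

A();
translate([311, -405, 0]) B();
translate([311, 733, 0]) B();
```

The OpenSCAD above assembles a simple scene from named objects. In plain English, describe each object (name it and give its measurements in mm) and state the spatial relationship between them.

A is a table with a 940×603 mm rectangular top, 41 mm thick, top surface at z = 695 mm, supported by four 70×70 mm square legs, each inset 44 mm from the nearest pair of top edges, running from the floor.

B is a four-legged stool. The seat is a 318×275×27 mm slab whose top surface is at z = 400 mm; four round legs, each 46 mm in diameter, run from the floor (z = 0) to the underside of the seat, each leg's axis is inset half a diameter from the nearest pair of seat edges (so the leg's bounding box is flush with the corner).

Two stools sit around the table at the −y, +y sides.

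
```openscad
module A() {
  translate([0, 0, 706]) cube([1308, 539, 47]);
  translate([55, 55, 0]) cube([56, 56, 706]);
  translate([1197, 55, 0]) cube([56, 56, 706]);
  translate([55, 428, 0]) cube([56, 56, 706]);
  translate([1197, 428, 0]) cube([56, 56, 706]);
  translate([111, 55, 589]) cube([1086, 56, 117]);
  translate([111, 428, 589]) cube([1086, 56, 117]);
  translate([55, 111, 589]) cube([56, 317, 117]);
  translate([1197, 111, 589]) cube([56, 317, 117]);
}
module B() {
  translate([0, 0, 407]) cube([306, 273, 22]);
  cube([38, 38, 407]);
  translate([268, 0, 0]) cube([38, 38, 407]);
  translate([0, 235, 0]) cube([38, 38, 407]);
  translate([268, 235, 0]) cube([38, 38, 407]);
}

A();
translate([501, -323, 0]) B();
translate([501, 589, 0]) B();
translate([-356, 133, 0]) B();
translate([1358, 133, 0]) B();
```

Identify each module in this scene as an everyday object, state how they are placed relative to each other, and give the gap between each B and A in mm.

A is a table. B is a stool. Four stools sit around the table at the −y, +y, −x, +x sides. The gap between each stool and the table is 50 mm.

Each stool's nearest face is 50 mm from the table's bounding box.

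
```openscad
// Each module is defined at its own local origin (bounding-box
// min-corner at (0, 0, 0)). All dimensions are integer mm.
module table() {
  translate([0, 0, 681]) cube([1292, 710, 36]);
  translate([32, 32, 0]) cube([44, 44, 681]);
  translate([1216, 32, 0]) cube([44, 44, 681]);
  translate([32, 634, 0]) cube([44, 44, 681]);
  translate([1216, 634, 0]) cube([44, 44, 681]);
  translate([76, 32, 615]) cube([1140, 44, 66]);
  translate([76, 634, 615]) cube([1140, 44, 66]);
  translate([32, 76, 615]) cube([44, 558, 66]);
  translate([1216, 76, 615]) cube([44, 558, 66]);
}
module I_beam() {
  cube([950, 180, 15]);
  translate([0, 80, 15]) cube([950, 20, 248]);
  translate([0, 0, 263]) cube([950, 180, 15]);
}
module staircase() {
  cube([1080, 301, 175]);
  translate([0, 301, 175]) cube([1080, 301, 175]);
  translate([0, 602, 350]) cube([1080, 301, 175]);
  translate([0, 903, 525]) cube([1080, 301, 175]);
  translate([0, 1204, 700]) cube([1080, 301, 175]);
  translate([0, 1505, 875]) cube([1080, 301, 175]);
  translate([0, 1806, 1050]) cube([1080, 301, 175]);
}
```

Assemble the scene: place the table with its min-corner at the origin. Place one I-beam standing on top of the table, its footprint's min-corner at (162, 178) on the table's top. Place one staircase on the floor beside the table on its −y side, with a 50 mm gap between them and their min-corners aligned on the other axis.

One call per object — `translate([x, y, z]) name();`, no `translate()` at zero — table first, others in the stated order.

table();
translate([162, 178, 717]) I_beam();
translate([0, -2157, 0]) staircase();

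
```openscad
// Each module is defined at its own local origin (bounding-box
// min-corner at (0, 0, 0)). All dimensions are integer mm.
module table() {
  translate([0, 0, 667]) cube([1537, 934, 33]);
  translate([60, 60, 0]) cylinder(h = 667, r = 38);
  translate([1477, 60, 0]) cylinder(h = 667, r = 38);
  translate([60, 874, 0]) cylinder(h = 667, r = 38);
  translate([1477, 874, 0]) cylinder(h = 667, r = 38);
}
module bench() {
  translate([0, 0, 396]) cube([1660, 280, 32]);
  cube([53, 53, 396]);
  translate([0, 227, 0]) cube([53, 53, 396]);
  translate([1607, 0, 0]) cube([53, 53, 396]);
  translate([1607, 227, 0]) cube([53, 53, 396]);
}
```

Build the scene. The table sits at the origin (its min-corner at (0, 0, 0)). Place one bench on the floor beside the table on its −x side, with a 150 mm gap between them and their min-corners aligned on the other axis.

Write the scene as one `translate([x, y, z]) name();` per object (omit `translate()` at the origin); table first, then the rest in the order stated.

table();
translate([-1810, 0, 0]) bench();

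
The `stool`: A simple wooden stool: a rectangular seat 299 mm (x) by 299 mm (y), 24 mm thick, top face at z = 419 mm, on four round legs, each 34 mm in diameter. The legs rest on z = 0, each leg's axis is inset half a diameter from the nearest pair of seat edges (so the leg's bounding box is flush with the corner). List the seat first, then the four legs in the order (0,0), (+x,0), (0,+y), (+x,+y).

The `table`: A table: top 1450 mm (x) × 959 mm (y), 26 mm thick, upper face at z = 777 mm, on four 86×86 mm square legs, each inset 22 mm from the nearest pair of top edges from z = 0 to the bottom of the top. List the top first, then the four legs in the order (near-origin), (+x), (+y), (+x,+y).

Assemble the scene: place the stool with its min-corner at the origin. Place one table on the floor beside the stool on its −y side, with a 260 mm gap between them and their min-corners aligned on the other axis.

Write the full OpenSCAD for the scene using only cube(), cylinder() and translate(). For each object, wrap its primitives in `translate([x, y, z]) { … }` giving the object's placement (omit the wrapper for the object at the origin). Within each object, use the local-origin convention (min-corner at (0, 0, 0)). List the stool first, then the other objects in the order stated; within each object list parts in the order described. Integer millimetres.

translate([0, 0, 395]) cube([299, 299, 24]);
translate([17, 17, 0]) cylinder(h = 395, r = 17);
translate([282, 17, 0]) cylinder(h = 395, r = 17);
translate([17, 282, 0]) cylinder(h = 395, r = 17);
translate([282, 282, 0]) cylinder(h = 395, r = 17);
translate([0, -1219, 0]) {
  translate([0, 0, 751]) cube([1450, 959, 26]);
  translate([22, 22, 0]) cube([86, 86, 751]);
  translate([1342, 22, 0]) cube([86, 86, 751]);
  translate([22, 851, 0]) cube([86, 86, 751]);
  translate([1342, 851, 0]) cube([86, 86, 751]);
}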